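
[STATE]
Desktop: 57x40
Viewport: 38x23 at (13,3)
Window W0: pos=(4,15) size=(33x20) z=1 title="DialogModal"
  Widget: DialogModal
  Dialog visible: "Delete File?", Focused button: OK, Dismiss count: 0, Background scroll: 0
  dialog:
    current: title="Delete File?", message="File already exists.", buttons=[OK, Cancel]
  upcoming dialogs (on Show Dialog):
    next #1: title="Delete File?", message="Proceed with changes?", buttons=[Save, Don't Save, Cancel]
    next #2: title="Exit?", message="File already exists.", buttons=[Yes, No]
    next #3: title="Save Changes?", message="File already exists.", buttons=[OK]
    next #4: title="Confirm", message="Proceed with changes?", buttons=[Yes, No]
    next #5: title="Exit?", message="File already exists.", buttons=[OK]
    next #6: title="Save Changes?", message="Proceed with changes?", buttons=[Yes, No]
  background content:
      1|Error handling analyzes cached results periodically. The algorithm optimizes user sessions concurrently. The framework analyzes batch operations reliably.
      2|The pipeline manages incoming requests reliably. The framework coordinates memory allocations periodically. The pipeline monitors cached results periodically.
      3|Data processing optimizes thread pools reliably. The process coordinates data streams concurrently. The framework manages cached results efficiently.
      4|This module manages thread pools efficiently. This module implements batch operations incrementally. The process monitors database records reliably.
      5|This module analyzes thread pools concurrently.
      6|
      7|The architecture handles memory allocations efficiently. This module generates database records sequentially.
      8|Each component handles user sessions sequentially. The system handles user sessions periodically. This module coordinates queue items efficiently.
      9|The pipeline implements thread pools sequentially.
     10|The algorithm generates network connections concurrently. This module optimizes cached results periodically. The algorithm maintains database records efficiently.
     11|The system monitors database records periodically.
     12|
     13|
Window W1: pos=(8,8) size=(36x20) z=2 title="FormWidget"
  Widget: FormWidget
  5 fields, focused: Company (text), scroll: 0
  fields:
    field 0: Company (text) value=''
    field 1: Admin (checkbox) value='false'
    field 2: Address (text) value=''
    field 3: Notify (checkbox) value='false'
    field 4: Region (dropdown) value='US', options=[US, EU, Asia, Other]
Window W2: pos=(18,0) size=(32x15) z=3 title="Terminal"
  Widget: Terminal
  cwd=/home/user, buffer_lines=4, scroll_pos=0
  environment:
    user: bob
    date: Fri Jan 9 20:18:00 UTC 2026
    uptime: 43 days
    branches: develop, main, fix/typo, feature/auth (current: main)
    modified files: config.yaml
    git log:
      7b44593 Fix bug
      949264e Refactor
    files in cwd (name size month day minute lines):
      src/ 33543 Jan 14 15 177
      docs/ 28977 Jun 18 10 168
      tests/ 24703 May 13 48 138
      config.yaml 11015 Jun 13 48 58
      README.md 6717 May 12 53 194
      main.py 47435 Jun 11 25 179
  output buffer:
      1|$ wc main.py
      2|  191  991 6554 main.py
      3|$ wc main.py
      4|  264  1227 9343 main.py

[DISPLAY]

     ┃$ wc main.py                  ┃ 
     ┃  191  991 6554 main.py       ┃ 
     ┃$ wc main.py                  ┃ 
     ┃  264  1227 9343 main.py      ┃ 
     ┃$ █                           ┃ 
━━━━━┃                              ┃ 
mWidg┃                              ┃ 
─────┃                              ┃ 
mpany┃                              ┃ 
min: ┃                              ┃ 
dress┃                              ┃ 
tify:┗━━━━━━━━━━━━━━━━━━━━━━━━━━━━━━┛ 
gion:     [US               ▼]┃       
                              ┃       
                              ┃       
                              ┃       
                              ┃       
                              ┃       
                              ┃       
                              ┃       
                              ┃       
                              ┃       
                              ┃       


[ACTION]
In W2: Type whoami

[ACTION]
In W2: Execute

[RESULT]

     ┃$ wc main.py                  ┃ 
     ┃  191  991 6554 main.py       ┃ 
     ┃$ wc main.py                  ┃ 
     ┃  264  1227 9343 main.py      ┃ 
     ┃$ whoami                      ┃ 
━━━━━┃bob                           ┃ 
mWidg┃$ █                           ┃ 
─────┃                              ┃ 
mpany┃                              ┃ 
min: ┃                              ┃ 
dress┃                              ┃ 
tify:┗━━━━━━━━━━━━━━━━━━━━━━━━━━━━━━┛ 
gion:     [US               ▼]┃       
                              ┃       
                              ┃       
                              ┃       
                              ┃       
                              ┃       
                              ┃       
                              ┃       
                              ┃       
                              ┃       
                              ┃       


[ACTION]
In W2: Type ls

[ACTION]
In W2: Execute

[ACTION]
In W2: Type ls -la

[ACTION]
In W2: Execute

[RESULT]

     ┃bob                           ┃ 
     ┃$ ls                          ┃ 
     ┃src/  docs/  tests/  config.ya┃ 
     ┃$ ls -la                      ┃ 
     ┃drwxr-xr-x  1 bob group    335┃ 
━━━━━┃drwxr-xr-x  1 bob group    289┃ 
mWidg┃drwxr-xr-x  1 bob group    247┃ 
─────┃-rw-r--r--  1 bob group    110┃ 
mpany┃-rw-r--r--  1 bob group     67┃ 
min: ┃-rw-r--r--  1 bob group    474┃ 
dress┃$ █                           ┃ 
tify:┗━━━━━━━━━━━━━━━━━━━━━━━━━━━━━━┛ 
gion:     [US               ▼]┃       
                              ┃       
                              ┃       
                              ┃       
                              ┃       
                              ┃       
                              ┃       
                              ┃       
                              ┃       
                              ┃       
                              ┃       


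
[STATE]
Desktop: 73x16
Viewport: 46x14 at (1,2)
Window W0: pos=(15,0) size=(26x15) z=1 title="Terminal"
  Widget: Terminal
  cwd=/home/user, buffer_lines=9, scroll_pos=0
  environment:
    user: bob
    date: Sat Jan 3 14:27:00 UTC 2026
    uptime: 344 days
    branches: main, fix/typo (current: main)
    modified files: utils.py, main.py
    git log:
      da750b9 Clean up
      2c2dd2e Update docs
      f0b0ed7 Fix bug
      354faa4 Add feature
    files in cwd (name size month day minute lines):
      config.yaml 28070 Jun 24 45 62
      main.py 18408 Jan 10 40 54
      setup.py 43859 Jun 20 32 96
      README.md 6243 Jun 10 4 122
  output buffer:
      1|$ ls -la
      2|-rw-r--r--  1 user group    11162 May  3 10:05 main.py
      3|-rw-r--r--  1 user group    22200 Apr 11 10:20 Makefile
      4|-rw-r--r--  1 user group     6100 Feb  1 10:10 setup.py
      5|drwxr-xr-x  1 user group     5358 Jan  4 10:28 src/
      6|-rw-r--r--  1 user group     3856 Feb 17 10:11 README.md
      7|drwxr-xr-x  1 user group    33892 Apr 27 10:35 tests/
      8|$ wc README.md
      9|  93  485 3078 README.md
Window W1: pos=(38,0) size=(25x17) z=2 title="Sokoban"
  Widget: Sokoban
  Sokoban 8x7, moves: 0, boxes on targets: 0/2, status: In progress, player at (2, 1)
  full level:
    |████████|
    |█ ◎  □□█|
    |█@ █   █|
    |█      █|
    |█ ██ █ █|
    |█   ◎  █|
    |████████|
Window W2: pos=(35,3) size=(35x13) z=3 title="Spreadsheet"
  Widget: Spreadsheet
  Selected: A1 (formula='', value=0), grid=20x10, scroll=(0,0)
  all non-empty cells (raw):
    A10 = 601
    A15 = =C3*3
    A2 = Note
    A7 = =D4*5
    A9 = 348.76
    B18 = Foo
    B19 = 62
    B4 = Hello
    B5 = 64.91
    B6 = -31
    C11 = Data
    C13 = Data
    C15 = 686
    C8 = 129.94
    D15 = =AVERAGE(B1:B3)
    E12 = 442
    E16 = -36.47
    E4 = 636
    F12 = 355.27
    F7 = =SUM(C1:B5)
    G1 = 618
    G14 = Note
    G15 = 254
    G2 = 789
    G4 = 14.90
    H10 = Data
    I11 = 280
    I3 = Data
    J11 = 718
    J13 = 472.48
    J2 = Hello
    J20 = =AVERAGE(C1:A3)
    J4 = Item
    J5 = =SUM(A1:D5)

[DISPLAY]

              ┠──────────────────────┠────────
              ┃$ ls -la           ┏━━━━━━━━━━━
              ┃-rw-r--r--  1 user ┃ Spreadshee
              ┃-rw-r--r--  1 user ┠───────────
              ┃-rw-r--r--  1 user ┃A1:        
              ┃drwxr-xr-x  1 user ┃       A   
              ┃-rw-r--r--  1 user ┃-----------
              ┃drwxr-xr-x  1 user ┃  1      [0
              ┃$ wc README.md     ┃  2 Note   
              ┃  93  485 3078 READ┃  3        
              ┃$ █                ┃  4        
              ┃                   ┃  5        
              ┗━━━━━━━━━━━━━━━━━━━┃  6        
                                  ┗━━━━━━━━━━━


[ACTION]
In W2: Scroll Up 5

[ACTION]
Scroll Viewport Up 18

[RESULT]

              ┏━━━━━━━━━━━━━━━━━━━━━━┏━━━━━━━━
              ┃ Terminal             ┃ Sokoban
              ┠──────────────────────┠────────
              ┃$ ls -la           ┏━━━━━━━━━━━
              ┃-rw-r--r--  1 user ┃ Spreadshee
              ┃-rw-r--r--  1 user ┠───────────
              ┃-rw-r--r--  1 user ┃A1:        
              ┃drwxr-xr-x  1 user ┃       A   
              ┃-rw-r--r--  1 user ┃-----------
              ┃drwxr-xr-x  1 user ┃  1      [0
              ┃$ wc README.md     ┃  2 Note   
              ┃  93  485 3078 READ┃  3        
              ┃$ █                ┃  4        
              ┃                   ┃  5        


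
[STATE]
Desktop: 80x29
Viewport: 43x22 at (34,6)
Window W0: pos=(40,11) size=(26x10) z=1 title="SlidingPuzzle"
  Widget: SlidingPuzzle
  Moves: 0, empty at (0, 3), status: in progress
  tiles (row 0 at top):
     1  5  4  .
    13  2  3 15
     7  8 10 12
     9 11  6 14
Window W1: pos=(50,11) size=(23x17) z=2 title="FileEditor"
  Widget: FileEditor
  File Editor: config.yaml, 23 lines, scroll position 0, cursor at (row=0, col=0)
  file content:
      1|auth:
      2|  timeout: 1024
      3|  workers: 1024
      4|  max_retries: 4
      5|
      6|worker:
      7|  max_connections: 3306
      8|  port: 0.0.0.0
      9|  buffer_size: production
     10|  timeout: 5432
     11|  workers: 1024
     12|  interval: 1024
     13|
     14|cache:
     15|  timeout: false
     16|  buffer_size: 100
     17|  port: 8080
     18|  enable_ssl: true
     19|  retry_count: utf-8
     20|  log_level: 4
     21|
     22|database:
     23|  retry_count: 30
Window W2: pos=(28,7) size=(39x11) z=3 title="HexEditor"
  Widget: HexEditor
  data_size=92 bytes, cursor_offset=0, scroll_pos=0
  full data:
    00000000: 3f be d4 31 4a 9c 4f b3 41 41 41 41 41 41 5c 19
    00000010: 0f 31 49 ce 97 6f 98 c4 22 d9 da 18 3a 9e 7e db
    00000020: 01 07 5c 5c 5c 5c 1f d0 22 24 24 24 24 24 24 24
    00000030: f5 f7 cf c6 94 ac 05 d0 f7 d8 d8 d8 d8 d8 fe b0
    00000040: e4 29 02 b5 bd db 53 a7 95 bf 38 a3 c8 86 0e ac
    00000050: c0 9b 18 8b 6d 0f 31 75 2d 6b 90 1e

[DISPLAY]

                                           
━━━━━━━━━━━━━━━━━━━━━━━━━━━━━━━━┓          
ditor                           ┃          
────────────────────────────────┨          
000  3F be d4 31 4a 9c 4f b3  41┃          
010  0f 31 49 ce 97 6f 98 c4  22┃━━━━━┓    
020  01 07 5c 5c 5c 5c 1f d0  22┃     ┃    
030  f5 f7 cf c6 94 ac 05 d0  f7┃─────┨    
040  e4 29 02 b5 bd db 53 a7  95┃    ▲┃    
050  c0 9b 18 8b 6d 0f 31 75  2d┃    █┃    
                                ┃    ░┃    
━━━━━━━━━━━━━━━━━━━━━━━━━━━━━━━━┛    ░┃    
      ┃├────┼───┃                    ░┃    
      ┃│  7 │  8┃worker:             ░┃    
      ┗━━━━━━━━━┃  max_connections: 3░┃    
                ┃  port: 0.0.0.0     ░┃    
                ┃  buffer_size: produ░┃    
                ┃  timeout: 5432     ░┃    
                ┃  workers: 1024     ░┃    
                ┃  interval: 1024    ░┃    
                ┃                    ▼┃    
                ┗━━━━━━━━━━━━━━━━━━━━━┛    


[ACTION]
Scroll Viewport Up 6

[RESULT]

                                           
                                           
                                           
                                           
                                           
                                           
                                           
━━━━━━━━━━━━━━━━━━━━━━━━━━━━━━━━┓          
ditor                           ┃          
────────────────────────────────┨          
000  3F be d4 31 4a 9c 4f b3  41┃          
010  0f 31 49 ce 97 6f 98 c4  22┃━━━━━┓    
020  01 07 5c 5c 5c 5c 1f d0  22┃     ┃    
030  f5 f7 cf c6 94 ac 05 d0  f7┃─────┨    
040  e4 29 02 b5 bd db 53 a7  95┃    ▲┃    
050  c0 9b 18 8b 6d 0f 31 75  2d┃    █┃    
                                ┃    ░┃    
━━━━━━━━━━━━━━━━━━━━━━━━━━━━━━━━┛    ░┃    
      ┃├────┼───┃                    ░┃    
      ┃│  7 │  8┃worker:             ░┃    
      ┗━━━━━━━━━┃  max_connections: 3░┃    
                ┃  port: 0.0.0.0     ░┃    


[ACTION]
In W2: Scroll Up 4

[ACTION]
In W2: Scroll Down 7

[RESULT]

                                           
                                           
                                           
                                           
                                           
                                           
                                           
━━━━━━━━━━━━━━━━━━━━━━━━━━━━━━━━┓          
ditor                           ┃          
────────────────────────────────┨          
050  c0 9b 18 8b 6d 0f 31 75  2d┃          
                                ┃━━━━━┓    
                                ┃     ┃    
                                ┃─────┨    
                                ┃    ▲┃    
                                ┃    █┃    
                                ┃    ░┃    
━━━━━━━━━━━━━━━━━━━━━━━━━━━━━━━━┛    ░┃    
      ┃├────┼───┃                    ░┃    
      ┃│  7 │  8┃worker:             ░┃    
      ┗━━━━━━━━━┃  max_connections: 3░┃    
                ┃  port: 0.0.0.0     ░┃    


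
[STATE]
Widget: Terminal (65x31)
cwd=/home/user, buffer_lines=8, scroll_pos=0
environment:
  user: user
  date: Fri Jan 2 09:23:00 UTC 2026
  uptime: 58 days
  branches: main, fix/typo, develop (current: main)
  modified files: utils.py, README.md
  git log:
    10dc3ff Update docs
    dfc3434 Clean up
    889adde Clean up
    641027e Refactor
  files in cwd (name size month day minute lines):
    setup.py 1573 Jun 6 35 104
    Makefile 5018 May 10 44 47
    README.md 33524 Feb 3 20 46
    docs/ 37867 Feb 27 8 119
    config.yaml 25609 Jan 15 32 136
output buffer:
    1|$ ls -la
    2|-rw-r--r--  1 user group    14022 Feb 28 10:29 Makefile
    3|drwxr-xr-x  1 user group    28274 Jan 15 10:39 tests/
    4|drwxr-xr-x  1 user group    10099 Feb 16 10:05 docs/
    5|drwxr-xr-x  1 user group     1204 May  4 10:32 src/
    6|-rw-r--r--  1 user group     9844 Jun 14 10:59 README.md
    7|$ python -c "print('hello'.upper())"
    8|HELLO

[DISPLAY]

$ ls -la                                                         
-rw-r--r--  1 user group    14022 Feb 28 10:29 Makefile          
drwxr-xr-x  1 user group    28274 Jan 15 10:39 tests/            
drwxr-xr-x  1 user group    10099 Feb 16 10:05 docs/             
drwxr-xr-x  1 user group     1204 May  4 10:32 src/              
-rw-r--r--  1 user group     9844 Jun 14 10:59 README.md         
$ python -c "print('hello'.upper())"                             
HELLO                                                            
$ █                                                              
                                                                 
                                                                 
                                                                 
                                                                 
                                                                 
                                                                 
                                                                 
                                                                 
                                                                 
                                                                 
                                                                 
                                                                 
                                                                 
                                                                 
                                                                 
                                                                 
                                                                 
                                                                 
                                                                 
                                                                 
                                                                 
                                                                 


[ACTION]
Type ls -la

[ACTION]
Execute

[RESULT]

$ ls -la                                                         
-rw-r--r--  1 user group    14022 Feb 28 10:29 Makefile          
drwxr-xr-x  1 user group    28274 Jan 15 10:39 tests/            
drwxr-xr-x  1 user group    10099 Feb 16 10:05 docs/             
drwxr-xr-x  1 user group     1204 May  4 10:32 src/              
-rw-r--r--  1 user group     9844 Jun 14 10:59 README.md         
$ python -c "print('hello'.upper())"                             
HELLO                                                            
$ ls -la                                                         
-rw-r--r--  1 user group     1573 Jun  6 10:35 setup.py          
-rw-r--r--  1 user group     5018 May 10 10:44 Makefile          
-rw-r--r--  1 user group    33524 Feb  3 10:20 README.md         
drwxr-xr-x  1 user group    37867 Feb 27 10:08 docs/             
-rw-r--r--  1 user group    25609 Jan 15 10:32 config.yaml       
$ █                                                              
                                                                 
                                                                 
                                                                 
                                                                 
                                                                 
                                                                 
                                                                 
                                                                 
                                                                 
                                                                 
                                                                 
                                                                 
                                                                 
                                                                 
                                                                 
                                                                 


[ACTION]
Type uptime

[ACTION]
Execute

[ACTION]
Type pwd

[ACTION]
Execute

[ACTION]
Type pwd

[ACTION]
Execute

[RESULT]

$ ls -la                                                         
-rw-r--r--  1 user group    14022 Feb 28 10:29 Makefile          
drwxr-xr-x  1 user group    28274 Jan 15 10:39 tests/            
drwxr-xr-x  1 user group    10099 Feb 16 10:05 docs/             
drwxr-xr-x  1 user group     1204 May  4 10:32 src/              
-rw-r--r--  1 user group     9844 Jun 14 10:59 README.md         
$ python -c "print('hello'.upper())"                             
HELLO                                                            
$ ls -la                                                         
-rw-r--r--  1 user group     1573 Jun  6 10:35 setup.py          
-rw-r--r--  1 user group     5018 May 10 10:44 Makefile          
-rw-r--r--  1 user group    33524 Feb  3 10:20 README.md         
drwxr-xr-x  1 user group    37867 Feb 27 10:08 docs/             
-rw-r--r--  1 user group    25609 Jan 15 10:32 config.yaml       
$ uptime                                                         
 10:00  up 58 days                                               
$ pwd                                                            
/home/user                                                       
$ pwd                                                            
/home/user                                                       
$ █                                                              
                                                                 
                                                                 
                                                                 
                                                                 
                                                                 
                                                                 
                                                                 
                                                                 
                                                                 
                                                                 


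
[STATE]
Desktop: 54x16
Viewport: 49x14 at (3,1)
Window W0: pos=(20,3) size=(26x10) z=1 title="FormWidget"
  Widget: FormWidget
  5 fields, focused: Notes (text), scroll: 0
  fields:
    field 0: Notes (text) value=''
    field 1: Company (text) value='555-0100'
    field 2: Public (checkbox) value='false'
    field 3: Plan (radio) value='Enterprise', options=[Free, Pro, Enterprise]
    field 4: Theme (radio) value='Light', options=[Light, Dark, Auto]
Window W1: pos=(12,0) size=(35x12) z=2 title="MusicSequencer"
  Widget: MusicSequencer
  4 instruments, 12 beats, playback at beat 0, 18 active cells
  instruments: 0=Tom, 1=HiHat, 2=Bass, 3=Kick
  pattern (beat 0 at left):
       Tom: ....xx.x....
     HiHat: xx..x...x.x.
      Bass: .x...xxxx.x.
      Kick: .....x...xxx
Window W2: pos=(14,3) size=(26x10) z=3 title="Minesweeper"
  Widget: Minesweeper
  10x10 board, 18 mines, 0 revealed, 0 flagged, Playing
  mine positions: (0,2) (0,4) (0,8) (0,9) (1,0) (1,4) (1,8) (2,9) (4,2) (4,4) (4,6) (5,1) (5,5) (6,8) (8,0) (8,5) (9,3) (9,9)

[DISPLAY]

         ┃ MusicSequencer                  ┃     
         ┠─────────────────────────────────┨     
         ┃ ┏━━━━━━━━━━━━━━━━━━━━━━━━┓      ┃     
         ┃ ┃ Minesweeper            ┃      ┃     
         ┃ ┠────────────────────────┨      ┃     
         ┃ ┃■■■■■■■■■■              ┃      ┃     
         ┃ ┃■■■■■■■■■■              ┃      ┃     
         ┃ ┃■■■■■■■■■■              ┃      ┃     
         ┃ ┃■■■■■■■■■■              ┃      ┃     
         ┃ ┃■■■■■■■■■■              ┃      ┃     
         ┗━┃■■■■■■■■■■              ┃━━━━━━┛     
           ┗━━━━━━━━━━━━━━━━━━━━━━━━┛━━━━━┛      
                                                 
                                                 


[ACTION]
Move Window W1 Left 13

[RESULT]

usicSequencer                  ┃                 
───────────────────────────────┨                 
    ▼123456┏━━━━━━━━━━━━━━━━━━━━━━━━┓━━━━━┓      
 Tom····██·┃ Minesweeper            ┃     ┃      
iHat██··█··┠────────────────────────┨─────┨      
Bass·█···██┃■■■■■■■■■■              ┃    ]┃      
Kick·····█·┃■■■■■■■■■■              ┃0100]┃      
           ┃■■■■■■■■■■              ┃     ┃      
           ┃■■■■■■■■■■              ┃ree  ┃      
           ┃■■■■■■■■■■              ┃ight ┃      
━━━━━━━━━━━┃■■■■■■■■■■              ┃     ┃      
           ┗━━━━━━━━━━━━━━━━━━━━━━━━┛━━━━━┛      
                                                 
                                                 


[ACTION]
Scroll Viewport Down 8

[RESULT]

───────────────────────────────┨                 
    ▼123456┏━━━━━━━━━━━━━━━━━━━━━━━━┓━━━━━┓      
 Tom····██·┃ Minesweeper            ┃     ┃      
iHat██··█··┠────────────────────────┨─────┨      
Bass·█···██┃■■■■■■■■■■              ┃    ]┃      
Kick·····█·┃■■■■■■■■■■              ┃0100]┃      
           ┃■■■■■■■■■■              ┃     ┃      
           ┃■■■■■■■■■■              ┃ree  ┃      
           ┃■■■■■■■■■■              ┃ight ┃      
━━━━━━━━━━━┃■■■■■■■■■■              ┃     ┃      
           ┗━━━━━━━━━━━━━━━━━━━━━━━━┛━━━━━┛      
                                                 
                                                 
                                                 


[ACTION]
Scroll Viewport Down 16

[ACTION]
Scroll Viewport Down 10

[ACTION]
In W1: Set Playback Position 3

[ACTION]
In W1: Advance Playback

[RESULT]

───────────────────────────────┨                 
    0123▼56┏━━━━━━━━━━━━━━━━━━━━━━━━┓━━━━━┓      
 Tom····██·┃ Minesweeper            ┃     ┃      
iHat██··█··┠────────────────────────┨─────┨      
Bass·█···██┃■■■■■■■■■■              ┃    ]┃      
Kick·····█·┃■■■■■■■■■■              ┃0100]┃      
           ┃■■■■■■■■■■              ┃     ┃      
           ┃■■■■■■■■■■              ┃ree  ┃      
           ┃■■■■■■■■■■              ┃ight ┃      
━━━━━━━━━━━┃■■■■■■■■■■              ┃     ┃      
           ┗━━━━━━━━━━━━━━━━━━━━━━━━┛━━━━━┛      
                                                 
                                                 
                                                 


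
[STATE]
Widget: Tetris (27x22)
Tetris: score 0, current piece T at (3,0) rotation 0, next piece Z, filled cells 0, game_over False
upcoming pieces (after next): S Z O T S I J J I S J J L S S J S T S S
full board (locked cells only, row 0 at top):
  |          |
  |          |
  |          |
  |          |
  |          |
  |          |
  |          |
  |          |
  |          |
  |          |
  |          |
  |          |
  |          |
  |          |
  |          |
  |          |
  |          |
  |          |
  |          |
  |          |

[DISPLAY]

    ▒     │Next:           
   ▒▒▒    │▓▓              
          │ ▓▓             
          │                
          │                
          │                
          │Score:          
          │0               
          │                
          │                
          │                
          │                
          │                
          │                
          │                
          │                
          │                
          │                
          │                
          │                
          │                
          │                


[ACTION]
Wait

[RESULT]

          │Next:           
    ▒     │▓▓              
   ▒▒▒    │ ▓▓             
          │                
          │                
          │                
          │Score:          
          │0               
          │                
          │                
          │                
          │                
          │                
          │                
          │                
          │                
          │                
          │                
          │                
          │                
          │                
          │                


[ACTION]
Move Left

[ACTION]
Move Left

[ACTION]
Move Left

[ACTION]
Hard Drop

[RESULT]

   ▓▓     │Next:           
    ▓▓    │ ░░             
          │░░              
          │                
          │                
          │                
          │Score:          
          │0               
          │                
          │                
          │                
          │                
          │                
          │                
          │                
          │                
          │                
          │                
 ▒        │                
▒▒▒       │                
          │                
          │                


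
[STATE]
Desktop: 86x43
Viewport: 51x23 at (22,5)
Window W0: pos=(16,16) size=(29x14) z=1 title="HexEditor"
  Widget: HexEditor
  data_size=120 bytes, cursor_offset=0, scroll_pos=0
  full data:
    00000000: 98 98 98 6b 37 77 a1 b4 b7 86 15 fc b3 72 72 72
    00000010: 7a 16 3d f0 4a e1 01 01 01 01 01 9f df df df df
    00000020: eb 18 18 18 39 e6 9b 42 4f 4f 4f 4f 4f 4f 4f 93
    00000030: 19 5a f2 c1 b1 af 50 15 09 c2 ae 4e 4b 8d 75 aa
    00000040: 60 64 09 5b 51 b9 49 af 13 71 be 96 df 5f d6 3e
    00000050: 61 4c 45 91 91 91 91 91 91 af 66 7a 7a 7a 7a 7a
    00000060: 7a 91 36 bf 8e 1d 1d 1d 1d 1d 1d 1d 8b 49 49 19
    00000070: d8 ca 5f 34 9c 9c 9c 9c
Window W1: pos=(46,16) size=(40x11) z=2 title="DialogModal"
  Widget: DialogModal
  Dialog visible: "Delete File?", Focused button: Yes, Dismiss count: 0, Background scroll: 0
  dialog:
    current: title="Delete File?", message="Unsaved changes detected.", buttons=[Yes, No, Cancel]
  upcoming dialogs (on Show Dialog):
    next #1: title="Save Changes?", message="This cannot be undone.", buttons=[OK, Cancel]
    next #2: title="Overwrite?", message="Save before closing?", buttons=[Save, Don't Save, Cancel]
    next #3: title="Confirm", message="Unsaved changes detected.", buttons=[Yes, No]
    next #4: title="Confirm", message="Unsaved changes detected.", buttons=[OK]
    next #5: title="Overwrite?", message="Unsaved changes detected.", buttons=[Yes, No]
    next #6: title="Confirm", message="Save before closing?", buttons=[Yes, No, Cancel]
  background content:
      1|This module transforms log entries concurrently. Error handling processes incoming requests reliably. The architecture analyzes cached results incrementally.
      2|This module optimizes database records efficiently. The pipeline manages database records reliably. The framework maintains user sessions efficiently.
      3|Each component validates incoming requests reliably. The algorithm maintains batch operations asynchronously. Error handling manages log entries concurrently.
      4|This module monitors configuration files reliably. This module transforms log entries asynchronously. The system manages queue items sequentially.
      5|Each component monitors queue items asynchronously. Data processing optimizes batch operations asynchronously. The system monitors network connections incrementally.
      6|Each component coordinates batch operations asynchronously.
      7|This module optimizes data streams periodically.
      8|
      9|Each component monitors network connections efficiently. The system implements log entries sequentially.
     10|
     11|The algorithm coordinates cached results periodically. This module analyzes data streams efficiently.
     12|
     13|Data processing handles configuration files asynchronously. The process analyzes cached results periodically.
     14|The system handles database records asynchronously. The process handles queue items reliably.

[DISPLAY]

                                                   
                                                   
                                                   
                                                   
                                                   
                                                   
                                                   
                                                   
                                                   
                                                   
                                                   
━━━━━━━━━━━━━━━━━━━━━━┓ ┏━━━━━━━━━━━━━━━━━━━━━━━━━━
ditor                 ┃ ┃ DialogModal              
──────────────────────┨ ┠──────────────────────────
000  98 98 98 6b 37 77┃ ┃This module transforms log
010  7a 16 3d f0 4a e1┃ ┃This┌─────────────────────
020  eb 18 18 18 39 e6┃ ┃Each│        Delete File? 
030  19 5a f2 c1 b1 af┃ ┃This│ Unsaved changes dete
040  60 64 09 5b 51 b9┃ ┃Each│    [Yes]  No   Cance
050  61 4c 45 91 91 91┃ ┃Each└─────────────────────
060  7a 91 36 bf 8e 1d┃ ┃This module optimizes data
070  d8 ca 5f 34 9c 9c┃ ┗━━━━━━━━━━━━━━━━━━━━━━━━━━
                      ┃                            


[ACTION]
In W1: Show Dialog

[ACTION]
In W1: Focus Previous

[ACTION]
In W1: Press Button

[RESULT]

                                                   
                                                   
                                                   
                                                   
                                                   
                                                   
                                                   
                                                   
                                                   
                                                   
                                                   
━━━━━━━━━━━━━━━━━━━━━━┓ ┏━━━━━━━━━━━━━━━━━━━━━━━━━━
ditor                 ┃ ┃ DialogModal              
──────────────────────┨ ┠──────────────────────────
000  98 98 98 6b 37 77┃ ┃This module transforms log
010  7a 16 3d f0 4a e1┃ ┃This module optimizes data
020  eb 18 18 18 39 e6┃ ┃Each component validates i
030  19 5a f2 c1 b1 af┃ ┃This module monitors confi
040  60 64 09 5b 51 b9┃ ┃Each component monitors qu
050  61 4c 45 91 91 91┃ ┃Each component coordinates
060  7a 91 36 bf 8e 1d┃ ┃This module optimizes data
070  d8 ca 5f 34 9c 9c┃ ┗━━━━━━━━━━━━━━━━━━━━━━━━━━
                      ┃                            


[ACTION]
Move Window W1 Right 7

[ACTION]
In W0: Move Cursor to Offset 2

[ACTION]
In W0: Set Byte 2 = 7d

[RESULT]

                                                   
                                                   
                                                   
                                                   
                                                   
                                                   
                                                   
                                                   
                                                   
                                                   
                                                   
━━━━━━━━━━━━━━━━━━━━━━┓ ┏━━━━━━━━━━━━━━━━━━━━━━━━━━
ditor                 ┃ ┃ DialogModal              
──────────────────────┨ ┠──────────────────────────
000  98 98 7D 6b 37 77┃ ┃This module transforms log
010  7a 16 3d f0 4a e1┃ ┃This module optimizes data
020  eb 18 18 18 39 e6┃ ┃Each component validates i
030  19 5a f2 c1 b1 af┃ ┃This module monitors confi
040  60 64 09 5b 51 b9┃ ┃Each component monitors qu
050  61 4c 45 91 91 91┃ ┃Each component coordinates
060  7a 91 36 bf 8e 1d┃ ┃This module optimizes data
070  d8 ca 5f 34 9c 9c┃ ┗━━━━━━━━━━━━━━━━━━━━━━━━━━
                      ┃                            


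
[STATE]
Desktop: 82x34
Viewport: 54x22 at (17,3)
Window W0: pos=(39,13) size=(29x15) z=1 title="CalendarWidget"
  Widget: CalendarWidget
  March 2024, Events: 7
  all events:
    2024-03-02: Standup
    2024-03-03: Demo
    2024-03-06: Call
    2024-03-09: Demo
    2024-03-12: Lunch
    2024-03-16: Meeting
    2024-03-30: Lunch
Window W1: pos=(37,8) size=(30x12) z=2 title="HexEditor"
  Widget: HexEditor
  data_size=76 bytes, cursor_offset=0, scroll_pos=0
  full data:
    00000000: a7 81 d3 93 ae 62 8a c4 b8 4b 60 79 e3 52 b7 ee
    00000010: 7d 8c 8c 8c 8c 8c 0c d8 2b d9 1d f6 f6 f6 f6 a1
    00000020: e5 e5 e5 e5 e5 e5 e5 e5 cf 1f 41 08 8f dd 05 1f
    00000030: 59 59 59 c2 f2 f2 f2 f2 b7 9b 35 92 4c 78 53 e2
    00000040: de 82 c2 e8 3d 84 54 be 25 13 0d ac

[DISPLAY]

                                                      
                                                      
                                                      
                                                      
                                                      
                    ┏━━━━━━━━━━━━━━━━━━━━━━━━━━━━┓    
                    ┃ HexEditor                  ┃    
                    ┠────────────────────────────┨    
                    ┃00000000  A7 81 d3 93 ae 62 ┃    
                    ┃00000010  7d 8c 8c 8c 8c 8c ┃    
                    ┃00000020  e5 e5 e5 e5 e5 e5 ┃┓   
                    ┃00000030  59 59 59 c2 f2 f2 ┃┃   
                    ┃00000040  de 82 c2 e8 3d 84 ┃┨   
                    ┃                            ┃┃   
                    ┃                            ┃┃   
                    ┃                            ┃┃   
                    ┗━━━━━━━━━━━━━━━━━━━━━━━━━━━━┛┃   
                      ┃11 12* 13 14 15 16* 17     ┃   
                      ┃18 19 20 21 22 23 24       ┃   
                      ┃25 26 27 28 29 30* 31      ┃   
                      ┃                           ┃   
                      ┃                           ┃   


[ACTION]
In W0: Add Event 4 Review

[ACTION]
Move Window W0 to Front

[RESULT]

                                                      
                                                      
                                                      
                                                      
                                                      
                    ┏━━━━━━━━━━━━━━━━━━━━━━━━━━━━┓    
                    ┃ HexEditor                  ┃    
                    ┠────────────────────────────┨    
                    ┃00000000  A7 81 d3 93 ae 62 ┃    
                    ┃00000010  7d 8c 8c 8c 8c 8c ┃    
                    ┃0┏━━━━━━━━━━━━━━━━━━━━━━━━━━━┓   
                    ┃0┃ CalendarWidget            ┃   
                    ┃0┠───────────────────────────┨   
                    ┃ ┃         March 2024        ┃   
                    ┃ ┃Mo Tu We Th Fr Sa Su       ┃   
                    ┃ ┃             1  2*  3*     ┃   
                    ┗━┃ 4*  5  6*  7  8  9* 10    ┃   
                      ┃11 12* 13 14 15 16* 17     ┃   
                      ┃18 19 20 21 22 23 24       ┃   
                      ┃25 26 27 28 29 30* 31      ┃   
                      ┃                           ┃   
                      ┃                           ┃   


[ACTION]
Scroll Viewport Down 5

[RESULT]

                    ┏━━━━━━━━━━━━━━━━━━━━━━━━━━━━┓    
                    ┃ HexEditor                  ┃    
                    ┠────────────────────────────┨    
                    ┃00000000  A7 81 d3 93 ae 62 ┃    
                    ┃00000010  7d 8c 8c 8c 8c 8c ┃    
                    ┃0┏━━━━━━━━━━━━━━━━━━━━━━━━━━━┓   
                    ┃0┃ CalendarWidget            ┃   
                    ┃0┠───────────────────────────┨   
                    ┃ ┃         March 2024        ┃   
                    ┃ ┃Mo Tu We Th Fr Sa Su       ┃   
                    ┃ ┃             1  2*  3*     ┃   
                    ┗━┃ 4*  5  6*  7  8  9* 10    ┃   
                      ┃11 12* 13 14 15 16* 17     ┃   
                      ┃18 19 20 21 22 23 24       ┃   
                      ┃25 26 27 28 29 30* 31      ┃   
                      ┃                           ┃   
                      ┃                           ┃   
                      ┃                           ┃   
                      ┃                           ┃   
                      ┗━━━━━━━━━━━━━━━━━━━━━━━━━━━┛   
                                                      
                                                      
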